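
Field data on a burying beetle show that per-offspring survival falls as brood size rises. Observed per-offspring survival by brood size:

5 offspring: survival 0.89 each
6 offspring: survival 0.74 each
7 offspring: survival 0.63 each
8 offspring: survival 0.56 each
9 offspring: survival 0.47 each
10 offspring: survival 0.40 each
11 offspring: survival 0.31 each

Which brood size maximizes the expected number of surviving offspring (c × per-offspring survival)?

8

Expected surviving offspring = c × s(c):
  c=5: 5 × 0.89 = 4.450
  c=6: 6 × 0.74 = 4.440
  c=7: 7 × 0.63 = 4.410
  c=8: 8 × 0.56 = 4.480
  c=9: 9 × 0.47 = 4.230
  c=10: 10 × 0.40 = 4.000
  c=11: 11 × 0.31 = 3.410
Maximum at c = 8 (4.480 surviving offspring).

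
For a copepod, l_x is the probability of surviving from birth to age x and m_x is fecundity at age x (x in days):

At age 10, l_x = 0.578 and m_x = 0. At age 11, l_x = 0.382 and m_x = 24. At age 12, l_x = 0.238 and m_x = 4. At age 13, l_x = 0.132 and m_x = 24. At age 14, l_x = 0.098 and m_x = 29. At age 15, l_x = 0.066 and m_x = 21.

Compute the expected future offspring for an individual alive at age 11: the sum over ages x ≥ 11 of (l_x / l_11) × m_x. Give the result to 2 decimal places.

l_11 = 0.382. Conditional survival from age 11 to x is l_x / l_11.
  x=11: (0.382/0.382) × 24 = 24.0000
  x=12: (0.238/0.382) × 4 = 2.4921
  x=13: (0.132/0.382) × 24 = 8.2932
  x=14: (0.098/0.382) × 29 = 7.4398
  x=15: (0.066/0.382) × 21 = 3.6283
Sum = 24.0000 + 2.4921 + 8.2932 + 7.4398 + 3.6283 = 45.8534

45.85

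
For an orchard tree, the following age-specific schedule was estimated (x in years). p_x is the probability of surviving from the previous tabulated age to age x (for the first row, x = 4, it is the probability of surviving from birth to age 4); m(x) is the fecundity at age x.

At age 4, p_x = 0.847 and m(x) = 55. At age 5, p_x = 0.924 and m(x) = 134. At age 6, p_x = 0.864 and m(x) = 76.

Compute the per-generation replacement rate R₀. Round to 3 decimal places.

Survivorship from birth: l_x = p_4·p_5·…·p_x.
  l_4 = 0.84700
  l_5 = 0.78263
  l_6 = 0.67619
R₀ = Σ l_x m(x):
  age 4: 0.84700 × 55 = 46.5850
  age 5: 0.78263 × 134 = 104.8724
  age 6: 0.67619 × 76 = 51.3904
R₀ = 46.5850 + 104.8724 + 51.3904 = 202.8479

202.848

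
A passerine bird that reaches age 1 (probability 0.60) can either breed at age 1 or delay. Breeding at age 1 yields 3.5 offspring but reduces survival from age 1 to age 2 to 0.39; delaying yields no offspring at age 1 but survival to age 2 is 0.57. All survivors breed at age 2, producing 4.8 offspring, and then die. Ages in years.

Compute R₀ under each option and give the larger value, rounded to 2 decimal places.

breed at age 1: R₀ = 0.60 × (3.5 + 0.39 × 4.8) = 0.60 × 5.3720 = 3.2232
delay to age 2: R₀ = 0.60 × (0.57 × 4.8) = 0.60 × 2.7360 = 1.6416
Higher: breed at age 1 (3.2232).

3.22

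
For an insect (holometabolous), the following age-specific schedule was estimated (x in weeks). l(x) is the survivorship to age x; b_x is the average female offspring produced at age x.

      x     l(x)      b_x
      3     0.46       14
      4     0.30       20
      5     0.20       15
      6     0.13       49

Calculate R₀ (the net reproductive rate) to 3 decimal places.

R₀ = Σ l(x) b_x:
  age 3: 0.46 × 14 = 6.4400
  age 4: 0.30 × 20 = 6.0000
  age 5: 0.20 × 15 = 3.0000
  age 6: 0.13 × 49 = 6.3700
R₀ = 6.4400 + 6.0000 + 3.0000 + 6.3700 = 21.8100

21.810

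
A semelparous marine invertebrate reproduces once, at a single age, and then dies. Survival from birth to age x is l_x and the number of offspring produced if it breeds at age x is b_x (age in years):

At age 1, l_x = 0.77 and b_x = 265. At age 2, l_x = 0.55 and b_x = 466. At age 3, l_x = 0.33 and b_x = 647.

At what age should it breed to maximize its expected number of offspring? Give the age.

Expected offspring if breeding at age x = l_x × b_x:
  age 1: 0.77 × 265 = 204.050
  age 2: 0.55 × 466 = 256.300
  age 3: 0.33 × 647 = 213.510
Maximum at age 2 (256.300).

2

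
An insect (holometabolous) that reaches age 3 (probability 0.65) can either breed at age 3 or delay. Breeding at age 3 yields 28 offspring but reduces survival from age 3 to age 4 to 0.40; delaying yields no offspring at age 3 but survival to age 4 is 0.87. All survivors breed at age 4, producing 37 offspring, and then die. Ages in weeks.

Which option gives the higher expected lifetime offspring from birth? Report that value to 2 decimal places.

27.82

breed at age 3: R₀ = 0.65 × (28 + 0.40 × 37) = 0.65 × 42.8000 = 27.8200
delay to age 4: R₀ = 0.65 × (0.87 × 37) = 0.65 × 32.1900 = 20.9235
Higher: breed at age 3 (27.8200).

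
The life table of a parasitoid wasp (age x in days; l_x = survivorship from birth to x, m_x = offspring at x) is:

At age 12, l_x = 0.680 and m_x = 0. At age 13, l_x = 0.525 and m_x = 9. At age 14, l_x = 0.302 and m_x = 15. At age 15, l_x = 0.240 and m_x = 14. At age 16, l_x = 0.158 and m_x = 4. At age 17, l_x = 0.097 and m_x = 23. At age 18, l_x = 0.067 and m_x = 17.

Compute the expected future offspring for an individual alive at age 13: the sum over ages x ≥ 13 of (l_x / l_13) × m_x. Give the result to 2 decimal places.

l_13 = 0.525. Conditional survival from age 13 to x is l_x / l_13.
  x=13: (0.525/0.525) × 9 = 9.0000
  x=14: (0.302/0.525) × 15 = 8.6286
  x=15: (0.240/0.525) × 14 = 6.4000
  x=16: (0.158/0.525) × 4 = 1.2038
  x=17: (0.097/0.525) × 23 = 4.2495
  x=18: (0.067/0.525) × 17 = 2.1695
Sum = 9.0000 + 8.6286 + 6.4000 + 1.2038 + 4.2495 + 2.1695 = 31.6514

31.65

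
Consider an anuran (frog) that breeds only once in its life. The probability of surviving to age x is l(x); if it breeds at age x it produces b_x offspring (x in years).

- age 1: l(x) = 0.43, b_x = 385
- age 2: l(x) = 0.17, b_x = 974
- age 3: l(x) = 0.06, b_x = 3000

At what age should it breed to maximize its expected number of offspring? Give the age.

3

Expected offspring if breeding at age x = l(x) × b_x:
  age 1: 0.43 × 385 = 165.550
  age 2: 0.17 × 974 = 165.580
  age 3: 0.06 × 3000 = 180.000
Maximum at age 3 (180.000).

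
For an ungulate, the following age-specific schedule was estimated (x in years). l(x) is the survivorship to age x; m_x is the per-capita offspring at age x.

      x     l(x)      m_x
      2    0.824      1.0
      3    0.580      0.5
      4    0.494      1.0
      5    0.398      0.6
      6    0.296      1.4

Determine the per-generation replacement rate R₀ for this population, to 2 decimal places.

2.26

R₀ = Σ l(x) m_x:
  age 2: 0.824 × 1.0 = 0.8240
  age 3: 0.580 × 0.5 = 0.2900
  age 4: 0.494 × 1.0 = 0.4940
  age 5: 0.398 × 0.6 = 0.2388
  age 6: 0.296 × 1.4 = 0.4144
R₀ = 0.8240 + 0.2900 + 0.4940 + 0.2388 + 0.4144 = 2.2612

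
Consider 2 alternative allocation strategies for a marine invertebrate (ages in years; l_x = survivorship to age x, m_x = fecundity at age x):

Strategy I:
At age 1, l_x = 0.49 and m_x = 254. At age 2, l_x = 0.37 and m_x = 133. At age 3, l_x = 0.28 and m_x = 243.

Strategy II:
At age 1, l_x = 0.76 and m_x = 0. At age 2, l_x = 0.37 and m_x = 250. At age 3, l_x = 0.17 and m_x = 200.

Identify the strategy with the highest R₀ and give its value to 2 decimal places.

Strategy I: R₀ = 0.49×254 + 0.37×133 + 0.28×243 = 241.7100
Strategy II: R₀ = 0.76×0 + 0.37×250 + 0.17×200 = 126.5000
Highest R₀: strategy I with 241.7100.

241.71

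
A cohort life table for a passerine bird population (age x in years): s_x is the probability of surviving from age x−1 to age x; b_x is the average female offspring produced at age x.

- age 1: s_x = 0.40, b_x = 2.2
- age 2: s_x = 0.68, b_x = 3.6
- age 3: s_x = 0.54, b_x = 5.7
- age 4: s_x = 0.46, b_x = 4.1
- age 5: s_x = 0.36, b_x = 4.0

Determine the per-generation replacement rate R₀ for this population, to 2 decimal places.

Survivorship from birth: l_x = s_1·s_2·…·s_x.
  l_1 = 0.40000
  l_2 = 0.27200
  l_3 = 0.14688
  l_4 = 0.06756
  l_5 = 0.02432
R₀ = Σ l_x b_x:
  age 1: 0.40000 × 2.2 = 0.8800
  age 2: 0.27200 × 3.6 = 0.9792
  age 3: 0.14688 × 5.7 = 0.8372
  age 4: 0.06756 × 4.1 = 0.2770
  age 5: 0.02432 × 4.0 = 0.0973
R₀ = 0.8800 + 0.9792 + 0.8372 + 0.2770 + 0.0973 = 3.0707

3.07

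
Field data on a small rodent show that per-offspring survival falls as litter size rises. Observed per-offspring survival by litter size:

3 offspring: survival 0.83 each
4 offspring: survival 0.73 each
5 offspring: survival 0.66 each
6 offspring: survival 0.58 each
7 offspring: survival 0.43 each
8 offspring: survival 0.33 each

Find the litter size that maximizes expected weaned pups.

6

Expected weaned pups = c × s(c):
  c=3: 3 × 0.83 = 2.490
  c=4: 4 × 0.73 = 2.920
  c=5: 5 × 0.66 = 3.300
  c=6: 6 × 0.58 = 3.480
  c=7: 7 × 0.43 = 3.010
  c=8: 8 × 0.33 = 2.640
Maximum at c = 6 (3.480 weaned pups).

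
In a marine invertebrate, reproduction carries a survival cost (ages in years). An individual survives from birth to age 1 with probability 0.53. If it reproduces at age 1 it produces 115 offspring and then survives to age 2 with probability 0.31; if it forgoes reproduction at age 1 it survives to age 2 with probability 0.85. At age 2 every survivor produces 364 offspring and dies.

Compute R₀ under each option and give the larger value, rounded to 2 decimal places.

breed at age 1: R₀ = 0.53 × (115 + 0.31 × 364) = 0.53 × 227.8400 = 120.7552
delay to age 2: R₀ = 0.53 × (0.85 × 364) = 0.53 × 309.4000 = 163.9820
Higher: delay to age 2 (163.9820).

163.98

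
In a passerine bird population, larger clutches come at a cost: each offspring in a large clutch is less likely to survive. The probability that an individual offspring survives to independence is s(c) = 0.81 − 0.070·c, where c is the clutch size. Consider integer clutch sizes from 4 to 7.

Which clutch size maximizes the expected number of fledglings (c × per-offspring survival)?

6

Expected fledglings = c × s(c):
  c=4: 4 × 0.530 = 2.120
  c=5: 5 × 0.460 = 2.300
  c=6: 6 × 0.390 = 2.340
  c=7: 7 × 0.320 = 2.240
Maximum at c = 6 (2.340 fledglings).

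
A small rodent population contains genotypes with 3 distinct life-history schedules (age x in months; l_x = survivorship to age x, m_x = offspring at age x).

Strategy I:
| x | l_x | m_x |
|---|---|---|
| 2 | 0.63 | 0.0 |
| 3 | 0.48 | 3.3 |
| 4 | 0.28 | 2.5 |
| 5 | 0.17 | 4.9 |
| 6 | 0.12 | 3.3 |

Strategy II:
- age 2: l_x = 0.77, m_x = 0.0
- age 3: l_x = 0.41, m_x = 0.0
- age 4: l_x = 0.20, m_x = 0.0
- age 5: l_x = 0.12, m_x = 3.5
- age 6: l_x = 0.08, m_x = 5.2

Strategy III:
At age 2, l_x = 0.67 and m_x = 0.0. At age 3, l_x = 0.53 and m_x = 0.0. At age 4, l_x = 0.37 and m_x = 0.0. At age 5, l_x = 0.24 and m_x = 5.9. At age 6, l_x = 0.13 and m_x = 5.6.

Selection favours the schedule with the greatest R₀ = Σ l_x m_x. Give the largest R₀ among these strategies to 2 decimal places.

3.51

Strategy I: R₀ = 0.63×0.0 + 0.48×3.3 + 0.28×2.5 + 0.17×4.9 + 0.12×3.3 = 3.5130
Strategy II: R₀ = 0.77×0.0 + 0.41×0.0 + 0.20×0.0 + 0.12×3.5 + 0.08×5.2 = 0.8360
Strategy III: R₀ = 0.67×0.0 + 0.53×0.0 + 0.37×0.0 + 0.24×5.9 + 0.13×5.6 = 2.1440
Highest R₀: strategy I with 3.5130.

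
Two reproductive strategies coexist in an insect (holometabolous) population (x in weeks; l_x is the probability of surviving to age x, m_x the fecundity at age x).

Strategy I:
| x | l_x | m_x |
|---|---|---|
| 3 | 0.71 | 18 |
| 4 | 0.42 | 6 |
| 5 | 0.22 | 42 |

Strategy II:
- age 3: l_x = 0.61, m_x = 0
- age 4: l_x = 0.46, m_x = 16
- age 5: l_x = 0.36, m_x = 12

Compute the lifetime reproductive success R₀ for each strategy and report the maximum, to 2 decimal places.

24.54

Strategy I: R₀ = 0.71×18 + 0.42×6 + 0.22×42 = 24.5400
Strategy II: R₀ = 0.61×0 + 0.46×16 + 0.36×12 = 11.6800
Highest R₀: strategy I with 24.5400.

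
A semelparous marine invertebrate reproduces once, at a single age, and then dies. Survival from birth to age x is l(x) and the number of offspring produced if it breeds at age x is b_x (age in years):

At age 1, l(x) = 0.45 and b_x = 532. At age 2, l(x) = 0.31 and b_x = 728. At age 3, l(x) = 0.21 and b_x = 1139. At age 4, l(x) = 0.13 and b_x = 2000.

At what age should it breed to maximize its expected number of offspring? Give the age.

Expected offspring if breeding at age x = l(x) × b_x:
  age 1: 0.45 × 532 = 239.400
  age 2: 0.31 × 728 = 225.680
  age 3: 0.21 × 1139 = 239.190
  age 4: 0.13 × 2000 = 260.000
Maximum at age 4 (260.000).

4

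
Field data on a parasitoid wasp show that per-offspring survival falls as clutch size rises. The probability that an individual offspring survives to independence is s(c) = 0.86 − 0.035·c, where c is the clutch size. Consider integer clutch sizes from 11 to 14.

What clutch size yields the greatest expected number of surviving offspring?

12

Expected surviving offspring = c × s(c):
  c=11: 11 × 0.475 = 5.225
  c=12: 12 × 0.440 = 5.280
  c=13: 13 × 0.405 = 5.265
  c=14: 14 × 0.370 = 5.180
Maximum at c = 12 (5.280 surviving offspring).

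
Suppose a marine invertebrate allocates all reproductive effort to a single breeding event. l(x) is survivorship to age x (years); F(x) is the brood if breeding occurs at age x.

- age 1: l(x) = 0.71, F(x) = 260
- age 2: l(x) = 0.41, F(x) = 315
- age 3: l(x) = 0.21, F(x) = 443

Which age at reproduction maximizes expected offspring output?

1

Expected offspring if breeding at age x = l(x) × F(x):
  age 1: 0.71 × 260 = 184.600
  age 2: 0.41 × 315 = 129.150
  age 3: 0.21 × 443 = 93.030
Maximum at age 1 (184.600).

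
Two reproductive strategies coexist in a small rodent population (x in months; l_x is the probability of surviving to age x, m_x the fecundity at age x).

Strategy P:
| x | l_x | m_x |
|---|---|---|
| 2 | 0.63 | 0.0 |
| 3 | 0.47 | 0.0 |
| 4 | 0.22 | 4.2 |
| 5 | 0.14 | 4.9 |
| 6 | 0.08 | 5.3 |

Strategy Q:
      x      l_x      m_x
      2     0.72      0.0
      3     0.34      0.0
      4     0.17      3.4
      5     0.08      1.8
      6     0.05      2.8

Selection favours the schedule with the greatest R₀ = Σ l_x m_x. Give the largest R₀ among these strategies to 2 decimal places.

2.03

Strategy P: R₀ = 0.63×0.0 + 0.47×0.0 + 0.22×4.2 + 0.14×4.9 + 0.08×5.3 = 2.0340
Strategy Q: R₀ = 0.72×0.0 + 0.34×0.0 + 0.17×3.4 + 0.08×1.8 + 0.05×2.8 = 0.8620
Highest R₀: strategy P with 2.0340.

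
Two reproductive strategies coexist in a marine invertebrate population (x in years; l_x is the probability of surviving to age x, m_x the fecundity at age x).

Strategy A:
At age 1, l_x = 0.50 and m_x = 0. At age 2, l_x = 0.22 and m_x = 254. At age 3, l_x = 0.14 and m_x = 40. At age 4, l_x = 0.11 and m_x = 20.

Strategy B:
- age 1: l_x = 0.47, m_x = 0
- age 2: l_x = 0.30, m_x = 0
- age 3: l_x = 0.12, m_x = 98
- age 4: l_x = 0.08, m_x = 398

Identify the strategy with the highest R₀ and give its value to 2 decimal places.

Strategy A: R₀ = 0.50×0 + 0.22×254 + 0.14×40 + 0.11×20 = 63.6800
Strategy B: R₀ = 0.47×0 + 0.30×0 + 0.12×98 + 0.08×398 = 43.6000
Highest R₀: strategy A with 63.6800.

63.68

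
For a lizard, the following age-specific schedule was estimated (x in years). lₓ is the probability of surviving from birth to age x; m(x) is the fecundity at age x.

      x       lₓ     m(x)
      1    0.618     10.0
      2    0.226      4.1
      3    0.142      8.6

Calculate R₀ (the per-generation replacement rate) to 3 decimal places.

8.328

R₀ = Σ lₓ m(x):
  age 1: 0.618 × 10.0 = 6.1800
  age 2: 0.226 × 4.1 = 0.9266
  age 3: 0.142 × 8.6 = 1.2212
R₀ = 6.1800 + 0.9266 + 1.2212 = 8.3278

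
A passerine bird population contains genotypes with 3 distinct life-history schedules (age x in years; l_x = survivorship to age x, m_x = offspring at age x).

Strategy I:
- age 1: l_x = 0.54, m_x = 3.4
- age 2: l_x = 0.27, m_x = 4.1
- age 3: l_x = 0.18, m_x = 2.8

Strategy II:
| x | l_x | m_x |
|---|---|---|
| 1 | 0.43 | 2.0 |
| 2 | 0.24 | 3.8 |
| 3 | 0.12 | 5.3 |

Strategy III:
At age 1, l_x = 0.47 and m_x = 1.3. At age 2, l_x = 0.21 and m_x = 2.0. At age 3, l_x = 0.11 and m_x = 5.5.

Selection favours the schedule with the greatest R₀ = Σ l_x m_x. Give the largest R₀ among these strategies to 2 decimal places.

3.45

Strategy I: R₀ = 0.54×3.4 + 0.27×4.1 + 0.18×2.8 = 3.4470
Strategy II: R₀ = 0.43×2.0 + 0.24×3.8 + 0.12×5.3 = 2.4080
Strategy III: R₀ = 0.47×1.3 + 0.21×2.0 + 0.11×5.5 = 1.6360
Highest R₀: strategy I with 3.4470.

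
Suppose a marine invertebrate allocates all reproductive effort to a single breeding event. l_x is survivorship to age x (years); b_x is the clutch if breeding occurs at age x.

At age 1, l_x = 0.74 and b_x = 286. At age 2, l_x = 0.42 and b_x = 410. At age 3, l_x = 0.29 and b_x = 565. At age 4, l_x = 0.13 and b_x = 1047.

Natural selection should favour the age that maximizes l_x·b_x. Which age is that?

Expected offspring if breeding at age x = l_x × b_x:
  age 1: 0.74 × 286 = 211.640
  age 2: 0.42 × 410 = 172.200
  age 3: 0.29 × 565 = 163.850
  age 4: 0.13 × 1047 = 136.110
Maximum at age 1 (211.640).

1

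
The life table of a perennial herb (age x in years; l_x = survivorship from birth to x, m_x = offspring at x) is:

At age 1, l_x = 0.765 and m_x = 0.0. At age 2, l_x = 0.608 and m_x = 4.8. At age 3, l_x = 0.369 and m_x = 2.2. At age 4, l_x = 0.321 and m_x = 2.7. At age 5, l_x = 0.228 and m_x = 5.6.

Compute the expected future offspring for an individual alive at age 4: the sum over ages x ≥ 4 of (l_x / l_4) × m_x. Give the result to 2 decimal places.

6.68

l_4 = 0.321. Conditional survival from age 4 to x is l_x / l_4.
  x=4: (0.321/0.321) × 2.7 = 2.7000
  x=5: (0.228/0.321) × 5.6 = 3.9776
Sum = 2.7000 + 3.9776 = 6.6776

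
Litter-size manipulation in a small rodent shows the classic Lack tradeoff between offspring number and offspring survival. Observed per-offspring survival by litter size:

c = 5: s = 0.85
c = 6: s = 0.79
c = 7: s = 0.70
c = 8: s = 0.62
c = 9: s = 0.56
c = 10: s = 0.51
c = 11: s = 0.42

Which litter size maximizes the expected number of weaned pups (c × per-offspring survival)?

Expected weaned pups = c × s(c):
  c=5: 5 × 0.85 = 4.250
  c=6: 6 × 0.79 = 4.740
  c=7: 7 × 0.70 = 4.900
  c=8: 8 × 0.62 = 4.960
  c=9: 9 × 0.56 = 5.040
  c=10: 10 × 0.51 = 5.100
  c=11: 11 × 0.42 = 4.620
Maximum at c = 10 (5.100 weaned pups).

10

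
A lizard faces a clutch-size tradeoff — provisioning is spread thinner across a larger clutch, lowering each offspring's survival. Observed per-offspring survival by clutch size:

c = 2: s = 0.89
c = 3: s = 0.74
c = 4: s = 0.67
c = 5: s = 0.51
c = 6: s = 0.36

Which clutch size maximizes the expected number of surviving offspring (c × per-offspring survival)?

Expected surviving offspring = c × s(c):
  c=2: 2 × 0.89 = 1.780
  c=3: 3 × 0.74 = 2.220
  c=4: 4 × 0.67 = 2.680
  c=5: 5 × 0.51 = 2.550
  c=6: 6 × 0.36 = 2.160
Maximum at c = 4 (2.680 surviving offspring).

4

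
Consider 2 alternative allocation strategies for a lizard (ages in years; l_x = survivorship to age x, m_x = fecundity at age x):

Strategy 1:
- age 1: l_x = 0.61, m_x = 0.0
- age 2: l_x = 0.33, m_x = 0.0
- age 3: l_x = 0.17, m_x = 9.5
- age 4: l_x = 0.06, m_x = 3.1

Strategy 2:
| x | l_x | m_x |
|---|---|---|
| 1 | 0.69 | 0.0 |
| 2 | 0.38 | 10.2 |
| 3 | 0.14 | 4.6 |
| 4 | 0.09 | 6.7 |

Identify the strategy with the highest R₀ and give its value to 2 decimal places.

Strategy 1: R₀ = 0.61×0.0 + 0.33×0.0 + 0.17×9.5 + 0.06×3.1 = 1.8010
Strategy 2: R₀ = 0.69×0.0 + 0.38×10.2 + 0.14×4.6 + 0.09×6.7 = 5.1230
Highest R₀: strategy 2 with 5.1230.

5.12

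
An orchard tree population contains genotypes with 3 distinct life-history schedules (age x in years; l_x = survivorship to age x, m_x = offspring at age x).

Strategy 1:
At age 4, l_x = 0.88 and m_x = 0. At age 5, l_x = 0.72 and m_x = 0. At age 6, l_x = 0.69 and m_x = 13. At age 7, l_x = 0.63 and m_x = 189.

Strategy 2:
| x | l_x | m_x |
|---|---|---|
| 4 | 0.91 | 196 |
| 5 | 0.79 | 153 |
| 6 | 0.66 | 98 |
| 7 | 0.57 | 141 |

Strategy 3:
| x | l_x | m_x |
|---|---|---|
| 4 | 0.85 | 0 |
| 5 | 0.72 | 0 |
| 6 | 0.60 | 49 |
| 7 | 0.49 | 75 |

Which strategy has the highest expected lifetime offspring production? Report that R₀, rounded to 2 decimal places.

Strategy 1: R₀ = 0.88×0 + 0.72×0 + 0.69×13 + 0.63×189 = 128.0400
Strategy 2: R₀ = 0.91×196 + 0.79×153 + 0.66×98 + 0.57×141 = 444.2800
Strategy 3: R₀ = 0.85×0 + 0.72×0 + 0.60×49 + 0.49×75 = 66.1500
Highest R₀: strategy 2 with 444.2800.

444.28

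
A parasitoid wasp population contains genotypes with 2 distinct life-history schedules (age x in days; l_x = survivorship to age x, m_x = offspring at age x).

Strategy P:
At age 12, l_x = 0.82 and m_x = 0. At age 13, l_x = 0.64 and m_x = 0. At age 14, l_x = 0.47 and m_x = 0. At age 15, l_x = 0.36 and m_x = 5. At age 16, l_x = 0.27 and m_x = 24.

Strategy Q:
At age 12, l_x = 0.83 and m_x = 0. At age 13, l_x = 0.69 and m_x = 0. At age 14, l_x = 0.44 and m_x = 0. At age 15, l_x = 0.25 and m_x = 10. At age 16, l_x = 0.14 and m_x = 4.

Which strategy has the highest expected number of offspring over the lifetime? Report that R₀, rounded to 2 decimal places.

Strategy P: R₀ = 0.82×0 + 0.64×0 + 0.47×0 + 0.36×5 + 0.27×24 = 8.2800
Strategy Q: R₀ = 0.83×0 + 0.69×0 + 0.44×0 + 0.25×10 + 0.14×4 = 3.0600
Highest R₀: strategy P with 8.2800.

8.28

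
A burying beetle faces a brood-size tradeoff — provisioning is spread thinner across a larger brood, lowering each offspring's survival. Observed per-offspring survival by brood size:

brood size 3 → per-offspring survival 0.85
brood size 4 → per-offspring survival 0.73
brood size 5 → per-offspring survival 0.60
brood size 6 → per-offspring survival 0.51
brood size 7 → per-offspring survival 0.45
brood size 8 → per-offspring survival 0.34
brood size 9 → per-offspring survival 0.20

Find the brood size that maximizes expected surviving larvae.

Expected surviving larvae = c × s(c):
  c=3: 3 × 0.85 = 2.550
  c=4: 4 × 0.73 = 2.920
  c=5: 5 × 0.60 = 3.000
  c=6: 6 × 0.51 = 3.060
  c=7: 7 × 0.45 = 3.150
  c=8: 8 × 0.34 = 2.720
  c=9: 9 × 0.20 = 1.800
Maximum at c = 7 (3.150 surviving larvae).

7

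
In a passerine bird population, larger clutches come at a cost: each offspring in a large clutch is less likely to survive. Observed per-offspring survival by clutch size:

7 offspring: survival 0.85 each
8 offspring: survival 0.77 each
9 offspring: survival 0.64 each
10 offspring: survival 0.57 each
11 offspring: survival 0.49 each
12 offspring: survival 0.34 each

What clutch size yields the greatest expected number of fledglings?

8

Expected fledglings = c × s(c):
  c=7: 7 × 0.85 = 5.950
  c=8: 8 × 0.77 = 6.160
  c=9: 9 × 0.64 = 5.760
  c=10: 10 × 0.57 = 5.700
  c=11: 11 × 0.49 = 5.390
  c=12: 12 × 0.34 = 4.080
Maximum at c = 8 (6.160 fledglings).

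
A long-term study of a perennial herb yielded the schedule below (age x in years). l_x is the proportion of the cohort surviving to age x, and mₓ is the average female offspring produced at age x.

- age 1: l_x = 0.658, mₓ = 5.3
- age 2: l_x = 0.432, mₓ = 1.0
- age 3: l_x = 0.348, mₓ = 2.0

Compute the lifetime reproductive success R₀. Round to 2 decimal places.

4.62

R₀ = Σ l_x mₓ:
  age 1: 0.658 × 5.3 = 3.4874
  age 2: 0.432 × 1.0 = 0.4320
  age 3: 0.348 × 2.0 = 0.6960
R₀ = 3.4874 + 0.4320 + 0.6960 = 4.6154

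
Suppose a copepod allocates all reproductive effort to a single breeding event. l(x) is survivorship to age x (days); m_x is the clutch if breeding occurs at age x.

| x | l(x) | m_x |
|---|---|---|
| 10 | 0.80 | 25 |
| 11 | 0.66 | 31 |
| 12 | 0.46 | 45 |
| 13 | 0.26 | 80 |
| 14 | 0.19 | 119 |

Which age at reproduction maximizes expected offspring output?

Expected offspring if breeding at age x = l(x) × m_x:
  age 10: 0.80 × 25 = 20.000
  age 11: 0.66 × 31 = 20.460
  age 12: 0.46 × 45 = 20.700
  age 13: 0.26 × 80 = 20.800
  age 14: 0.19 × 119 = 22.610
Maximum at age 14 (22.610).

14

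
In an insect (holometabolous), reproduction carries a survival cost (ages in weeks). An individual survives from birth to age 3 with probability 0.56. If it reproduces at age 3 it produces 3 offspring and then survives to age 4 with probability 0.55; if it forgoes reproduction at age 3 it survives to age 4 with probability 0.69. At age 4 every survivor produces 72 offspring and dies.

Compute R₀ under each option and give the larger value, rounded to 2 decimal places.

27.82

breed at age 3: R₀ = 0.56 × (3 + 0.55 × 72) = 0.56 × 42.6000 = 23.8560
delay to age 4: R₀ = 0.56 × (0.69 × 72) = 0.56 × 49.6800 = 27.8208
Higher: delay to age 4 (27.8208).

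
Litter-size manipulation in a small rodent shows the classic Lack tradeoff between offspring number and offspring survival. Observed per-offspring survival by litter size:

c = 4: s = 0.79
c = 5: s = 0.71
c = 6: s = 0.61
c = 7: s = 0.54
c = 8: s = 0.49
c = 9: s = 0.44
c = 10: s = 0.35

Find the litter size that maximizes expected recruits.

Expected recruits = c × s(c):
  c=4: 4 × 0.79 = 3.160
  c=5: 5 × 0.71 = 3.550
  c=6: 6 × 0.61 = 3.660
  c=7: 7 × 0.54 = 3.780
  c=8: 8 × 0.49 = 3.920
  c=9: 9 × 0.44 = 3.960
  c=10: 10 × 0.35 = 3.500
Maximum at c = 9 (3.960 recruits).

9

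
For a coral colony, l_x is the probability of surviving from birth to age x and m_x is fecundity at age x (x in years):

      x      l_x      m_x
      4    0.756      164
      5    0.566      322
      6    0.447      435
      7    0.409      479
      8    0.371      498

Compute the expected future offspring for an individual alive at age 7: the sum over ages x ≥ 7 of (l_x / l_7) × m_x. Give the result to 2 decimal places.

930.73

l_7 = 0.409. Conditional survival from age 7 to x is l_x / l_7.
  x=7: (0.409/0.409) × 479 = 479.0000
  x=8: (0.371/0.409) × 498 = 451.7311
Sum = 479.0000 + 451.7311 = 930.7311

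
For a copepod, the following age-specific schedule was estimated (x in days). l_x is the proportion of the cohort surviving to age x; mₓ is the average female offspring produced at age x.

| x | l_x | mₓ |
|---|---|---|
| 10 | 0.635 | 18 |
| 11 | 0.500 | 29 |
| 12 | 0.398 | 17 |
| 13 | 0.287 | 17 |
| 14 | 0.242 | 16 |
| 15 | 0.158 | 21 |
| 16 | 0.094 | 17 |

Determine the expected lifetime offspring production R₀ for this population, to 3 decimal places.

46.363

R₀ = Σ l_x mₓ:
  age 10: 0.635 × 18 = 11.4300
  age 11: 0.500 × 29 = 14.5000
  age 12: 0.398 × 17 = 6.7660
  age 13: 0.287 × 17 = 4.8790
  age 14: 0.242 × 16 = 3.8720
  age 15: 0.158 × 21 = 3.3180
  age 16: 0.094 × 17 = 1.5980
R₀ = 11.4300 + 14.5000 + 6.7660 + 4.8790 + 3.8720 + 3.3180 + 1.5980 = 46.3630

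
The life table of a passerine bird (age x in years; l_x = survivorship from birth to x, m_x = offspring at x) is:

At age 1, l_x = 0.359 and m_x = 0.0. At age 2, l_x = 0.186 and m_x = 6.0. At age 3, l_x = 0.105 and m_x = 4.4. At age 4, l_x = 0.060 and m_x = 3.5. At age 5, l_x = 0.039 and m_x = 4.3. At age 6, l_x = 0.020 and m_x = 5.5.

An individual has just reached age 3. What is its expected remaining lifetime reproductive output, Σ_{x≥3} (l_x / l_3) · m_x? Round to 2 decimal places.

9.04

l_3 = 0.105. Conditional survival from age 3 to x is l_x / l_3.
  x=3: (0.105/0.105) × 4.4 = 4.4000
  x=4: (0.060/0.105) × 3.5 = 2.0000
  x=5: (0.039/0.105) × 4.3 = 1.5971
  x=6: (0.020/0.105) × 5.5 = 1.0476
Sum = 4.4000 + 2.0000 + 1.5971 + 1.0476 = 9.0448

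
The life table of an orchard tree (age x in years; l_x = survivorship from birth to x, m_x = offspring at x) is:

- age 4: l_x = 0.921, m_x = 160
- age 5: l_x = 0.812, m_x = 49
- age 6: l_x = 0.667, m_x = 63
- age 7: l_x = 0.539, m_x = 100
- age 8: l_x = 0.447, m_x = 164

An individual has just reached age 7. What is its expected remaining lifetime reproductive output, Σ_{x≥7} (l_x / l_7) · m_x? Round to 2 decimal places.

236.01

l_7 = 0.539. Conditional survival from age 7 to x is l_x / l_7.
  x=7: (0.539/0.539) × 100 = 100.0000
  x=8: (0.447/0.539) × 164 = 136.0074
Sum = 100.0000 + 136.0074 = 236.0074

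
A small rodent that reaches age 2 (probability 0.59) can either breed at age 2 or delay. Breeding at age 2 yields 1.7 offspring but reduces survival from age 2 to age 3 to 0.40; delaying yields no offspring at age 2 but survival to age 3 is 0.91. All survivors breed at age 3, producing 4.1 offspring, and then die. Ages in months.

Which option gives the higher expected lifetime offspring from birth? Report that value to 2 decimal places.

breed at age 2: R₀ = 0.59 × (1.7 + 0.40 × 4.1) = 0.59 × 3.3400 = 1.9706
delay to age 3: R₀ = 0.59 × (0.91 × 4.1) = 0.59 × 3.7310 = 2.2013
Higher: delay to age 3 (2.2013).

2.20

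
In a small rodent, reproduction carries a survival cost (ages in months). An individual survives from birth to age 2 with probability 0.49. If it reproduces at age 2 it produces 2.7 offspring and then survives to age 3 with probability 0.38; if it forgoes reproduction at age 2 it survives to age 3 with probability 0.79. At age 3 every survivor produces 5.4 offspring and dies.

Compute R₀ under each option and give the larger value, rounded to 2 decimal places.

2.33

breed at age 2: R₀ = 0.49 × (2.7 + 0.38 × 5.4) = 0.49 × 4.7520 = 2.3285
delay to age 3: R₀ = 0.49 × (0.79 × 5.4) = 0.49 × 4.2660 = 2.0903
Higher: breed at age 2 (2.3285).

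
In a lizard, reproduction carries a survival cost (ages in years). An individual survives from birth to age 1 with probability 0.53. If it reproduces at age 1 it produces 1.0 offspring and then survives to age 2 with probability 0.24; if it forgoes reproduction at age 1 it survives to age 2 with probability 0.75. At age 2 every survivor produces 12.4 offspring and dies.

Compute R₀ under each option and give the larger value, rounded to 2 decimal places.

4.93

breed at age 1: R₀ = 0.53 × (1.0 + 0.24 × 12.4) = 0.53 × 3.9760 = 2.1073
delay to age 2: R₀ = 0.53 × (0.75 × 12.4) = 0.53 × 9.3000 = 4.9290
Higher: delay to age 2 (4.9290).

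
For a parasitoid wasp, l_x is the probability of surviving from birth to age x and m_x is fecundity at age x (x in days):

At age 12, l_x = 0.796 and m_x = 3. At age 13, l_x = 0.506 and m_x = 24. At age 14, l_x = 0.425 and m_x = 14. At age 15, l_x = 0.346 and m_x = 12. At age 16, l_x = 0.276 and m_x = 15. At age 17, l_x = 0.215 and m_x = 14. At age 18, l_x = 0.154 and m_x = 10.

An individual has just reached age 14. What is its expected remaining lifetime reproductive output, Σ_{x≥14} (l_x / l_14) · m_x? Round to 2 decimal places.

l_14 = 0.425. Conditional survival from age 14 to x is l_x / l_14.
  x=14: (0.425/0.425) × 14 = 14.0000
  x=15: (0.346/0.425) × 12 = 9.7694
  x=16: (0.276/0.425) × 15 = 9.7412
  x=17: (0.215/0.425) × 14 = 7.0824
  x=18: (0.154/0.425) × 10 = 3.6235
Sum = 14.0000 + 9.7694 + 9.7412 + 7.0824 + 3.6235 = 44.2165

44.22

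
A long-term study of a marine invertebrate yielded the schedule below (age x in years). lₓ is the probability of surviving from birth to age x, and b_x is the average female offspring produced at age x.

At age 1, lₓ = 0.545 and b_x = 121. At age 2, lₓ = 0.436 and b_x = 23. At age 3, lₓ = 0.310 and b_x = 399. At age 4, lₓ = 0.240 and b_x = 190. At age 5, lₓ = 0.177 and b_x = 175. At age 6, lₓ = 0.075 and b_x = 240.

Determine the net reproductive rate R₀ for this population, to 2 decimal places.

294.24

R₀ = Σ lₓ b_x:
  age 1: 0.545 × 121 = 65.9450
  age 2: 0.436 × 23 = 10.0280
  age 3: 0.310 × 399 = 123.6900
  age 4: 0.240 × 190 = 45.6000
  age 5: 0.177 × 175 = 30.9750
  age 6: 0.075 × 240 = 18.0000
R₀ = 65.9450 + 10.0280 + 123.6900 + 45.6000 + 30.9750 + 18.0000 = 294.2380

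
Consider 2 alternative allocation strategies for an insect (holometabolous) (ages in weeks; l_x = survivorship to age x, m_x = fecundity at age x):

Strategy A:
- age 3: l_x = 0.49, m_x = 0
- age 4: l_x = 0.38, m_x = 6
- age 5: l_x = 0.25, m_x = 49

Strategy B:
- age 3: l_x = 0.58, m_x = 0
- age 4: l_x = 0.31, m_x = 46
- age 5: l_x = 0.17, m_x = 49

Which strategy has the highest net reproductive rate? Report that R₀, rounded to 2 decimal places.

22.59

Strategy A: R₀ = 0.49×0 + 0.38×6 + 0.25×49 = 14.5300
Strategy B: R₀ = 0.58×0 + 0.31×46 + 0.17×49 = 22.5900
Highest R₀: strategy B with 22.5900.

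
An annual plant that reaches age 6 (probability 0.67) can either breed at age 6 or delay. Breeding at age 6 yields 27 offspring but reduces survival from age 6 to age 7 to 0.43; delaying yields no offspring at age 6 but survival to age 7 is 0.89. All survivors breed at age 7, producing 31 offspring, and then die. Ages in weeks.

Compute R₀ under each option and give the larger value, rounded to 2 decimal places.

27.02

breed at age 6: R₀ = 0.67 × (27 + 0.43 × 31) = 0.67 × 40.3300 = 27.0211
delay to age 7: R₀ = 0.67 × (0.89 × 31) = 0.67 × 27.5900 = 18.4853
Higher: breed at age 6 (27.0211).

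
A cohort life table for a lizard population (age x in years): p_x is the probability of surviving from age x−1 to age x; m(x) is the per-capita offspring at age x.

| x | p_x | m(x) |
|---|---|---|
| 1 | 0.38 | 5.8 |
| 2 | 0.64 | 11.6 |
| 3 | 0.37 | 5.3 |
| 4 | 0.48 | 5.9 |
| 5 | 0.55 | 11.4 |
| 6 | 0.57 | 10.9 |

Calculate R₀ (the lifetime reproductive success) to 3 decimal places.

6.175

Survivorship from birth: l_x = p_1·p_2·…·p_x.
  l_1 = 0.38000
  l_2 = 0.24320
  l_3 = 0.08998
  l_4 = 0.04319
  l_5 = 0.02376
  l_6 = 0.01354
R₀ = Σ l_x m(x):
  age 1: 0.38000 × 5.8 = 2.2040
  age 2: 0.24320 × 11.6 = 2.8211
  age 3: 0.08998 × 5.3 = 0.4769
  age 4: 0.04319 × 5.9 = 0.2548
  age 5: 0.02376 × 11.4 = 0.2709
  age 6: 0.01354 × 10.9 = 0.1476
R₀ = 2.2040 + 2.8211 + 0.4769 + 0.2548 + 0.2709 + 0.1476 = 6.1753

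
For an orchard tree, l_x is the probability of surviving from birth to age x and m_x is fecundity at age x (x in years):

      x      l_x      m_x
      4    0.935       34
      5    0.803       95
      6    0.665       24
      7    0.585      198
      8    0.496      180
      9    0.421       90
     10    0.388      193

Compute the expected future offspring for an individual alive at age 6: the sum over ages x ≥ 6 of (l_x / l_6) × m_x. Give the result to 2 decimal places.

l_6 = 0.665. Conditional survival from age 6 to x is l_x / l_6.
  x=6: (0.665/0.665) × 24 = 24.0000
  x=7: (0.585/0.665) × 198 = 174.1805
  x=8: (0.496/0.665) × 180 = 134.2556
  x=9: (0.421/0.665) × 90 = 56.9774
  x=10: (0.388/0.665) × 193 = 112.6075
Sum = 24.0000 + 174.1805 + 134.2556 + 56.9774 + 112.6075 = 502.0211

502.02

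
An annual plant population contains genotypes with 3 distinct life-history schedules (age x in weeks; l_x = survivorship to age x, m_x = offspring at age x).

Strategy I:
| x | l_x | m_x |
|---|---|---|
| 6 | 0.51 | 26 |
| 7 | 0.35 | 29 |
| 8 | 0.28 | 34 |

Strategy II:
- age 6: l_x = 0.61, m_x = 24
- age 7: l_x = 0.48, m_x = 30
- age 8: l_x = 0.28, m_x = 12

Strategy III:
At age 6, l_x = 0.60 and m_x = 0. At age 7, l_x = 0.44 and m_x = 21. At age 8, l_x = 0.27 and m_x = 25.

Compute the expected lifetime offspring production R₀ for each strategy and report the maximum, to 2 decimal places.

32.93

Strategy I: R₀ = 0.51×26 + 0.35×29 + 0.28×34 = 32.9300
Strategy II: R₀ = 0.61×24 + 0.48×30 + 0.28×12 = 32.4000
Strategy III: R₀ = 0.60×0 + 0.44×21 + 0.27×25 = 15.9900
Highest R₀: strategy I with 32.9300.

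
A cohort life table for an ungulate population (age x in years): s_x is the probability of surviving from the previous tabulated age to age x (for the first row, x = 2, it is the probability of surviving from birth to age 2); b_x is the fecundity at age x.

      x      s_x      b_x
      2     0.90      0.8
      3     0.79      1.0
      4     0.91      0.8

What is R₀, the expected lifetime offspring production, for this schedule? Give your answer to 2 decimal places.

1.95

Survivorship from birth: l_x = s_2·s_3·…·s_x.
  l_2 = 0.90000
  l_3 = 0.71100
  l_4 = 0.64701
R₀ = Σ l_x b_x:
  age 2: 0.90000 × 0.8 = 0.7200
  age 3: 0.71100 × 1.0 = 0.7110
  age 4: 0.64701 × 0.8 = 0.5176
R₀ = 0.7200 + 0.7110 + 0.5176 = 1.9486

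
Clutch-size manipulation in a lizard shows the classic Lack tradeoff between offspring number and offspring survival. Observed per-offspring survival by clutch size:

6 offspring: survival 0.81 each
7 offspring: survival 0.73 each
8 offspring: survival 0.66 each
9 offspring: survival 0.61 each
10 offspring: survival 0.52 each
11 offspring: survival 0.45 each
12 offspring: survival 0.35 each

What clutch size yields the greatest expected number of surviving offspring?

Expected surviving offspring = c × s(c):
  c=6: 6 × 0.81 = 4.860
  c=7: 7 × 0.73 = 5.110
  c=8: 8 × 0.66 = 5.280
  c=9: 9 × 0.61 = 5.490
  c=10: 10 × 0.52 = 5.200
  c=11: 11 × 0.45 = 4.950
  c=12: 12 × 0.35 = 4.200
Maximum at c = 9 (5.490 surviving offspring).

9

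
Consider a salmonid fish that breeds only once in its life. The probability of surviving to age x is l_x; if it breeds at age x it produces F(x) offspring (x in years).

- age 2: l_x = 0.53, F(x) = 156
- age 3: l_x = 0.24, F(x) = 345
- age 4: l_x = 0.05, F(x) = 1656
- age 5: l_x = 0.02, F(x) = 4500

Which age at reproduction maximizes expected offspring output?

Expected offspring if breeding at age x = l_x × F(x):
  age 2: 0.53 × 156 = 82.680
  age 3: 0.24 × 345 = 82.800
  age 4: 0.05 × 1656 = 82.800
  age 5: 0.02 × 4500 = 90.000
Maximum at age 5 (90.000).

5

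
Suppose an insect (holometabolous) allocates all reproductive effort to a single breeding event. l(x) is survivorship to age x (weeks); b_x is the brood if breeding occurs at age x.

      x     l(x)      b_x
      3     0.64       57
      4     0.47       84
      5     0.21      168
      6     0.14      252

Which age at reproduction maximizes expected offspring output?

4

Expected offspring if breeding at age x = l(x) × b_x:
  age 3: 0.64 × 57 = 36.480
  age 4: 0.47 × 84 = 39.480
  age 5: 0.21 × 168 = 35.280
  age 6: 0.14 × 252 = 35.280
Maximum at age 4 (39.480).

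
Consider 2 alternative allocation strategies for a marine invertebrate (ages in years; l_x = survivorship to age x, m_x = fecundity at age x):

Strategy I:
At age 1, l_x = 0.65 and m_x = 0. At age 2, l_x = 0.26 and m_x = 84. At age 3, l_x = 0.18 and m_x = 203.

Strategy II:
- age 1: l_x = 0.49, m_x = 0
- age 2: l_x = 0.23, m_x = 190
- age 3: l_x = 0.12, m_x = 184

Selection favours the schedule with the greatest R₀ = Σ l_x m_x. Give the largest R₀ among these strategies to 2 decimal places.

65.78

Strategy I: R₀ = 0.65×0 + 0.26×84 + 0.18×203 = 58.3800
Strategy II: R₀ = 0.49×0 + 0.23×190 + 0.12×184 = 65.7800
Highest R₀: strategy II with 65.7800.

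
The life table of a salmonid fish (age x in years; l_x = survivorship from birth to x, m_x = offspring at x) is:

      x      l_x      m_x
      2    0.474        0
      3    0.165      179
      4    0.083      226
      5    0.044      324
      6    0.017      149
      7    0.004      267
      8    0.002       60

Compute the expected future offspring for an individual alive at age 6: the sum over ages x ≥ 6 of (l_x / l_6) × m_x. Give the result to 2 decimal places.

218.88

l_6 = 0.017. Conditional survival from age 6 to x is l_x / l_6.
  x=6: (0.017/0.017) × 149 = 149.0000
  x=7: (0.004/0.017) × 267 = 62.8235
  x=8: (0.002/0.017) × 60 = 7.0588
Sum = 149.0000 + 62.8235 + 7.0588 = 218.8824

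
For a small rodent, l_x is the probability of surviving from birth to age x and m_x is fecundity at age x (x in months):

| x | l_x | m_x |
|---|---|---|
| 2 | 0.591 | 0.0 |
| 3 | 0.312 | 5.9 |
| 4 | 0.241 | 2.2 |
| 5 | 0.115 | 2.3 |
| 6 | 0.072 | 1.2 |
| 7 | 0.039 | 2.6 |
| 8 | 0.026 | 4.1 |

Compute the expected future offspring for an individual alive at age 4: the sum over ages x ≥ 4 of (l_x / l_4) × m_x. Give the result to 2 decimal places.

l_4 = 0.241. Conditional survival from age 4 to x is l_x / l_4.
  x=4: (0.241/0.241) × 2.2 = 2.2000
  x=5: (0.115/0.241) × 2.3 = 1.0975
  x=6: (0.072/0.241) × 1.2 = 0.3585
  x=7: (0.039/0.241) × 2.6 = 0.4207
  x=8: (0.026/0.241) × 4.1 = 0.4423
Sum = 2.2000 + 1.0975 + 0.3585 + 0.4207 + 0.4423 = 4.5191

4.52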